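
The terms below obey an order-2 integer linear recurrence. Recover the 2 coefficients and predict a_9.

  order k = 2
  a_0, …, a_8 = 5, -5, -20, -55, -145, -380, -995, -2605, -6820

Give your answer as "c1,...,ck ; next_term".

  a_2 = 3·-5 + -1·5 = -20
  a_3 = 3·-20 + -1·-5 = -55
  a_4 = 3·-55 + -1·-20 = -145
  a_5 = 3·-145 + -1·-55 = -380
  a_6 = 3·-380 + -1·-145 = -995
  a_7 = 3·-995 + -1·-380 = -2605
  a_8 = 3·-2605 + -1·-995 = -6820
  a_9 = 3·-6820 + -1·-2605 = -17855

3,-1 ; -17855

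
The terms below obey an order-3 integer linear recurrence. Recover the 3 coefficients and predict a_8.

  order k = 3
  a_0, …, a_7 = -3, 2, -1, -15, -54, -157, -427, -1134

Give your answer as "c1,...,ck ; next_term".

  a_3 = 4·-1 + -4·2 + 1·-3 = -15
  a_4 = 4·-15 + -4·-1 + 1·2 = -54
  a_5 = 4·-54 + -4·-15 + 1·-1 = -157
  a_6 = 4·-157 + -4·-54 + 1·-15 = -427
  a_7 = 4·-427 + -4·-157 + 1·-54 = -1134
  a_8 = 4·-1134 + -4·-427 + 1·-157 = -2985

4,-4,1 ; -2985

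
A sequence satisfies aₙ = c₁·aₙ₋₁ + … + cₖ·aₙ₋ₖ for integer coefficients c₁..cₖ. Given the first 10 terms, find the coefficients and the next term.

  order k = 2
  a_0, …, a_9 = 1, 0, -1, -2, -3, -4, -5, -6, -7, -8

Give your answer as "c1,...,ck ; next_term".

  a_2 = 2·0 + -1·1 = -1
  a_3 = 2·-1 + -1·0 = -2
  a_4 = 2·-2 + -1·-1 = -3
  a_5 = 2·-3 + -1·-2 = -4
  a_6 = 2·-4 + -1·-3 = -5
  a_7 = 2·-5 + -1·-4 = -6
  a_8 = 2·-6 + -1·-5 = -7
  a_9 = 2·-7 + -1·-6 = -8
  a_10 = 2·-8 + -1·-7 = -9

2,-1 ; -9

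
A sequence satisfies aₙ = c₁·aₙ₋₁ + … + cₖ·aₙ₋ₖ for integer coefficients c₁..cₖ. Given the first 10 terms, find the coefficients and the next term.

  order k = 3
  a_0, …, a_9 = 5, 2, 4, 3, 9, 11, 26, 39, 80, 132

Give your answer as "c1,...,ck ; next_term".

1,2,-1 ; 253

  a_3 = 1·4 + 2·2 + -1·5 = 3
  a_4 = 1·3 + 2·4 + -1·2 = 9
  a_5 = 1·9 + 2·3 + -1·4 = 11
  a_6 = 1·11 + 2·9 + -1·3 = 26
  a_7 = 1·26 + 2·11 + -1·9 = 39
  a_8 = 1·39 + 2·26 + -1·11 = 80
  a_9 = 1·80 + 2·39 + -1·26 = 132
  a_10 = 1·132 + 2·80 + -1·39 = 253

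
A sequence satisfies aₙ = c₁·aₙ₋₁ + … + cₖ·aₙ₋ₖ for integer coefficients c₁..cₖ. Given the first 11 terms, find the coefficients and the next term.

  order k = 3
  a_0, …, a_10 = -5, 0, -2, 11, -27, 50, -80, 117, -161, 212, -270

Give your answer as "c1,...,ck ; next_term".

-3,-3,-1 ; 335

  a_3 = -3·-2 + -3·0 + -1·-5 = 11
  a_4 = -3·11 + -3·-2 + -1·0 = -27
  a_5 = -3·-27 + -3·11 + -1·-2 = 50
  a_6 = -3·50 + -3·-27 + -1·11 = -80
  a_7 = -3·-80 + -3·50 + -1·-27 = 117
  a_8 = -3·117 + -3·-80 + -1·50 = -161
  a_9 = -3·-161 + -3·117 + -1·-80 = 212
  a_10 = -3·212 + -3·-161 + -1·117 = -270
  a_11 = -3·-270 + -3·212 + -1·-161 = 335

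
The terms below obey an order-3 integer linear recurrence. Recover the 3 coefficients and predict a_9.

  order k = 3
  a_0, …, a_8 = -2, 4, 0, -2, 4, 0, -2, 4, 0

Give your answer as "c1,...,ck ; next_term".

  a_3 = 0·0 + 0·4 + 1·-2 = -2
  a_4 = 0·-2 + 0·0 + 1·4 = 4
  a_5 = 0·4 + 0·-2 + 1·0 = 0
  a_6 = 0·0 + 0·4 + 1·-2 = -2
  a_7 = 0·-2 + 0·0 + 1·4 = 4
  a_8 = 0·4 + 0·-2 + 1·0 = 0
  a_9 = 0·0 + 0·4 + 1·-2 = -2

0,0,1 ; -2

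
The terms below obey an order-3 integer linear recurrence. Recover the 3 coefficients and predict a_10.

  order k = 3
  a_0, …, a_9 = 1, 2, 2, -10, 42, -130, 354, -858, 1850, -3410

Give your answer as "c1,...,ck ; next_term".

  a_3 = -4·2 + -3·2 + 4·1 = -10
  a_4 = -4·-10 + -3·2 + 4·2 = 42
  a_5 = -4·42 + -3·-10 + 4·2 = -130
  a_6 = -4·-130 + -3·42 + 4·-10 = 354
  a_7 = -4·354 + -3·-130 + 4·42 = -858
  a_8 = -4·-858 + -3·354 + 4·-130 = 1850
  a_9 = -4·1850 + -3·-858 + 4·354 = -3410
  a_10 = -4·-3410 + -3·1850 + 4·-858 = 4658

-4,-3,4 ; 4658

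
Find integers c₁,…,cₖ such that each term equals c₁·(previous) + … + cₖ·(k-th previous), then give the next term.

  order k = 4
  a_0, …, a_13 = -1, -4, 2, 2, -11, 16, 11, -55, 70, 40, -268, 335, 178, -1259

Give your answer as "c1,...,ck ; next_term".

0,-1,3,-3 ; 1631

  a_4 = 0·2 + -1·2 + 3·-4 + -3·-1 = -11
  a_5 = 0·-11 + -1·2 + 3·2 + -3·-4 = 16
  a_6 = 0·16 + -1·-11 + 3·2 + -3·2 = 11
  a_7 = 0·11 + -1·16 + 3·-11 + -3·2 = -55
  a_8 = 0·-55 + -1·11 + 3·16 + -3·-11 = 70
  a_9 = 0·70 + -1·-55 + 3·11 + -3·16 = 40
  a_10 = 0·40 + -1·70 + 3·-55 + -3·11 = -268
  a_11 = 0·-268 + -1·40 + 3·70 + -3·-55 = 335
  a_12 = 0·335 + -1·-268 + 3·40 + -3·70 = 178
  a_13 = 0·178 + -1·335 + 3·-268 + -3·40 = -1259
  a_14 = 0·-1259 + -1·178 + 3·335 + -3·-268 = 1631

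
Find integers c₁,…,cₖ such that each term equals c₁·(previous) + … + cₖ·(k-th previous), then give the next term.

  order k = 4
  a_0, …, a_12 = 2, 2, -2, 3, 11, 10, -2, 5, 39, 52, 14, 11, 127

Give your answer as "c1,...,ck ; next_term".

  a_4 = 1·3 + -1·-2 + 1·2 + 2·2 = 11
  a_5 = 1·11 + -1·3 + 1·-2 + 2·2 = 10
  a_6 = 1·10 + -1·11 + 1·3 + 2·-2 = -2
  a_7 = 1·-2 + -1·10 + 1·11 + 2·3 = 5
  a_8 = 1·5 + -1·-2 + 1·10 + 2·11 = 39
  a_9 = 1·39 + -1·5 + 1·-2 + 2·10 = 52
  a_10 = 1·52 + -1·39 + 1·5 + 2·-2 = 14
  a_11 = 1·14 + -1·52 + 1·39 + 2·5 = 11
  a_12 = 1·11 + -1·14 + 1·52 + 2·39 = 127
  a_13 = 1·127 + -1·11 + 1·14 + 2·52 = 234

1,-1,1,2 ; 234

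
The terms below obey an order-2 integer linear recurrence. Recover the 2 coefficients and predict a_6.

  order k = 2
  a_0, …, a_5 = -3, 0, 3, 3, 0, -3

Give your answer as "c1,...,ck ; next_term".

  a_2 = 1·0 + -1·-3 = 3
  a_3 = 1·3 + -1·0 = 3
  a_4 = 1·3 + -1·3 = 0
  a_5 = 1·0 + -1·3 = -3
  a_6 = 1·-3 + -1·0 = -3

1,-1 ; -3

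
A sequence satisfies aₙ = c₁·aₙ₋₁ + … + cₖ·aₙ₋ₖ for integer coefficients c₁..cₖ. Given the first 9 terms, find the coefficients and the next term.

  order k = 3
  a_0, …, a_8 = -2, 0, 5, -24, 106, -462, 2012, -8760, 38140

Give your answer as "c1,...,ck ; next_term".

-4,2,2 ; -166056

  a_3 = -4·5 + 2·0 + 2·-2 = -24
  a_4 = -4·-24 + 2·5 + 2·0 = 106
  a_5 = -4·106 + 2·-24 + 2·5 = -462
  a_6 = -4·-462 + 2·106 + 2·-24 = 2012
  a_7 = -4·2012 + 2·-462 + 2·106 = -8760
  a_8 = -4·-8760 + 2·2012 + 2·-462 = 38140
  a_9 = -4·38140 + 2·-8760 + 2·2012 = -166056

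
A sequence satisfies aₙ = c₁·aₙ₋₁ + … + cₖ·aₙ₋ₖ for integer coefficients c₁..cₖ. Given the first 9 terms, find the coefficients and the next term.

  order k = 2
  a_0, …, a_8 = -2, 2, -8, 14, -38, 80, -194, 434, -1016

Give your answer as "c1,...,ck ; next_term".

  a_2 = -1·2 + 3·-2 = -8
  a_3 = -1·-8 + 3·2 = 14
  a_4 = -1·14 + 3·-8 = -38
  a_5 = -1·-38 + 3·14 = 80
  a_6 = -1·80 + 3·-38 = -194
  a_7 = -1·-194 + 3·80 = 434
  a_8 = -1·434 + 3·-194 = -1016
  a_9 = -1·-1016 + 3·434 = 2318

-1,3 ; 2318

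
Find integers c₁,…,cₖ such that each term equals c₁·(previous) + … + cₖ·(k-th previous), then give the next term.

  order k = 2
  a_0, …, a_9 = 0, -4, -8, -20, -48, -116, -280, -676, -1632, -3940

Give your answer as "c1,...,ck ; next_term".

2,1 ; -9512

  a_2 = 2·-4 + 1·0 = -8
  a_3 = 2·-8 + 1·-4 = -20
  a_4 = 2·-20 + 1·-8 = -48
  a_5 = 2·-48 + 1·-20 = -116
  a_6 = 2·-116 + 1·-48 = -280
  a_7 = 2·-280 + 1·-116 = -676
  a_8 = 2·-676 + 1·-280 = -1632
  a_9 = 2·-1632 + 1·-676 = -3940
  a_10 = 2·-3940 + 1·-1632 = -9512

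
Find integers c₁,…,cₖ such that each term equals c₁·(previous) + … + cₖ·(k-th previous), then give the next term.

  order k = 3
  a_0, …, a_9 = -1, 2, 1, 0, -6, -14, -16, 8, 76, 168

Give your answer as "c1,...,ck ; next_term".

  a_3 = 2·1 + -2·2 + -2·-1 = 0
  a_4 = 2·0 + -2·1 + -2·2 = -6
  a_5 = 2·-6 + -2·0 + -2·1 = -14
  a_6 = 2·-14 + -2·-6 + -2·0 = -16
  a_7 = 2·-16 + -2·-14 + -2·-6 = 8
  a_8 = 2·8 + -2·-16 + -2·-14 = 76
  a_9 = 2·76 + -2·8 + -2·-16 = 168
  a_10 = 2·168 + -2·76 + -2·8 = 168

2,-2,-2 ; 168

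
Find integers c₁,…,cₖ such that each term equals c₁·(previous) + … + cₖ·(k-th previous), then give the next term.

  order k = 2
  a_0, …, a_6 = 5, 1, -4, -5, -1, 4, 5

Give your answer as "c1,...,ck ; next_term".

1,-1 ; 1

  a_2 = 1·1 + -1·5 = -4
  a_3 = 1·-4 + -1·1 = -5
  a_4 = 1·-5 + -1·-4 = -1
  a_5 = 1·-1 + -1·-5 = 4
  a_6 = 1·4 + -1·-1 = 5
  a_7 = 1·5 + -1·4 = 1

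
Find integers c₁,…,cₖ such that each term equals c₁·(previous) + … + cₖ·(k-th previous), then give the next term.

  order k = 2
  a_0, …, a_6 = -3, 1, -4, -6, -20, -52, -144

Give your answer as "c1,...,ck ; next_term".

  a_2 = 2·1 + 2·-3 = -4
  a_3 = 2·-4 + 2·1 = -6
  a_4 = 2·-6 + 2·-4 = -20
  a_5 = 2·-20 + 2·-6 = -52
  a_6 = 2·-52 + 2·-20 = -144
  a_7 = 2·-144 + 2·-52 = -392

2,2 ; -392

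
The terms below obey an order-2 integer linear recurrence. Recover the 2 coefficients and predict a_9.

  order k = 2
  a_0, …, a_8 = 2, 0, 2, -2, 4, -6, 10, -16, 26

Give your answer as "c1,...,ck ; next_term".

-1,1 ; -42

  a_2 = -1·0 + 1·2 = 2
  a_3 = -1·2 + 1·0 = -2
  a_4 = -1·-2 + 1·2 = 4
  a_5 = -1·4 + 1·-2 = -6
  a_6 = -1·-6 + 1·4 = 10
  a_7 = -1·10 + 1·-6 = -16
  a_8 = -1·-16 + 1·10 = 26
  a_9 = -1·26 + 1·-16 = -42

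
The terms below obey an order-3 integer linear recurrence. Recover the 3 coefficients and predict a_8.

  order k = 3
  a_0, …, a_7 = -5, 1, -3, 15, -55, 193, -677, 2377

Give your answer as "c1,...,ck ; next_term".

-4,-2,-1 ; -8347

  a_3 = -4·-3 + -2·1 + -1·-5 = 15
  a_4 = -4·15 + -2·-3 + -1·1 = -55
  a_5 = -4·-55 + -2·15 + -1·-3 = 193
  a_6 = -4·193 + -2·-55 + -1·15 = -677
  a_7 = -4·-677 + -2·193 + -1·-55 = 2377
  a_8 = -4·2377 + -2·-677 + -1·193 = -8347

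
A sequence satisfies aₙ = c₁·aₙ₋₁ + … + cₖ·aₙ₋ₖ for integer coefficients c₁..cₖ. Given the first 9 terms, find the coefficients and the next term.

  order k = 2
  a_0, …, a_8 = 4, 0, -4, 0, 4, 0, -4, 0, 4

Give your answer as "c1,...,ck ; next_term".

0,-1 ; 0

  a_2 = 0·0 + -1·4 = -4
  a_3 = 0·-4 + -1·0 = 0
  a_4 = 0·0 + -1·-4 = 4
  a_5 = 0·4 + -1·0 = 0
  a_6 = 0·0 + -1·4 = -4
  a_7 = 0·-4 + -1·0 = 0
  a_8 = 0·0 + -1·-4 = 4
  a_9 = 0·4 + -1·0 = 0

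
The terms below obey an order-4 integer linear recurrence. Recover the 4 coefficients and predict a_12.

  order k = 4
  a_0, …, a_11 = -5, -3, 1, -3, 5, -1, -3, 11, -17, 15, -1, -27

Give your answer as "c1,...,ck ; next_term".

  a_4 = -1·-3 + 0·1 + 1·-3 + -1·-5 = 5
  a_5 = -1·5 + 0·-3 + 1·1 + -1·-3 = -1
  a_6 = -1·-1 + 0·5 + 1·-3 + -1·1 = -3
  a_7 = -1·-3 + 0·-1 + 1·5 + -1·-3 = 11
  a_8 = -1·11 + 0·-3 + 1·-1 + -1·5 = -17
  a_9 = -1·-17 + 0·11 + 1·-3 + -1·-1 = 15
  a_10 = -1·15 + 0·-17 + 1·11 + -1·-3 = -1
  a_11 = -1·-1 + 0·15 + 1·-17 + -1·11 = -27
  a_12 = -1·-27 + 0·-1 + 1·15 + -1·-17 = 59

-1,0,1,-1 ; 59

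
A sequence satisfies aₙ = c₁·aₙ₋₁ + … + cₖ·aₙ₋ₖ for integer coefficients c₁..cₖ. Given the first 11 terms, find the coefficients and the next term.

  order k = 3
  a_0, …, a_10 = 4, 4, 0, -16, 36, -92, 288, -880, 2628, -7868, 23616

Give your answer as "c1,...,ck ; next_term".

-3,-1,-3 ; -70864

  a_3 = -3·0 + -1·4 + -3·4 = -16
  a_4 = -3·-16 + -1·0 + -3·4 = 36
  a_5 = -3·36 + -1·-16 + -3·0 = -92
  a_6 = -3·-92 + -1·36 + -3·-16 = 288
  a_7 = -3·288 + -1·-92 + -3·36 = -880
  a_8 = -3·-880 + -1·288 + -3·-92 = 2628
  a_9 = -3·2628 + -1·-880 + -3·288 = -7868
  a_10 = -3·-7868 + -1·2628 + -3·-880 = 23616
  a_11 = -3·23616 + -1·-7868 + -3·2628 = -70864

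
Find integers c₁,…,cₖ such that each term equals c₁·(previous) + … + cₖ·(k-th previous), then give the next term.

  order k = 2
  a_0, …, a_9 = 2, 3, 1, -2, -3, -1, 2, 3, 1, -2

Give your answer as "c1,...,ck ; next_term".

1,-1 ; -3

  a_2 = 1·3 + -1·2 = 1
  a_3 = 1·1 + -1·3 = -2
  a_4 = 1·-2 + -1·1 = -3
  a_5 = 1·-3 + -1·-2 = -1
  a_6 = 1·-1 + -1·-3 = 2
  a_7 = 1·2 + -1·-1 = 3
  a_8 = 1·3 + -1·2 = 1
  a_9 = 1·1 + -1·3 = -2
  a_10 = 1·-2 + -1·1 = -3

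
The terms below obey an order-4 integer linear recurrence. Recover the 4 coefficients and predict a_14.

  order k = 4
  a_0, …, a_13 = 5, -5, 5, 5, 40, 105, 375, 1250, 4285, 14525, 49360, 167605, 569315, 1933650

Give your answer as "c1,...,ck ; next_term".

3,1,0,4 ; 6567705

  a_4 = 3·5 + 1·5 + 0·-5 + 4·5 = 40
  a_5 = 3·40 + 1·5 + 0·5 + 4·-5 = 105
  a_6 = 3·105 + 1·40 + 0·5 + 4·5 = 375
  a_7 = 3·375 + 1·105 + 0·40 + 4·5 = 1250
  a_8 = 3·1250 + 1·375 + 0·105 + 4·40 = 4285
  a_9 = 3·4285 + 1·1250 + 0·375 + 4·105 = 14525
  a_10 = 3·14525 + 1·4285 + 0·1250 + 4·375 = 49360
  a_11 = 3·49360 + 1·14525 + 0·4285 + 4·1250 = 167605
  a_12 = 3·167605 + 1·49360 + 0·14525 + 4·4285 = 569315
  a_13 = 3·569315 + 1·167605 + 0·49360 + 4·14525 = 1933650
  a_14 = 3·1933650 + 1·569315 + 0·167605 + 4·49360 = 6567705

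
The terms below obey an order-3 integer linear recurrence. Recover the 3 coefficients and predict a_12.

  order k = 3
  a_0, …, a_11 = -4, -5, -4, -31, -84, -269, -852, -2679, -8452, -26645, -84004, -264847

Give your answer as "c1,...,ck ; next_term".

  a_3 = 2·-4 + 3·-5 + 2·-4 = -31
  a_4 = 2·-31 + 3·-4 + 2·-5 = -84
  a_5 = 2·-84 + 3·-31 + 2·-4 = -269
  a_6 = 2·-269 + 3·-84 + 2·-31 = -852
  a_7 = 2·-852 + 3·-269 + 2·-84 = -2679
  a_8 = 2·-2679 + 3·-852 + 2·-269 = -8452
  a_9 = 2·-8452 + 3·-2679 + 2·-852 = -26645
  a_10 = 2·-26645 + 3·-8452 + 2·-2679 = -84004
  a_11 = 2·-84004 + 3·-26645 + 2·-8452 = -264847
  a_12 = 2·-264847 + 3·-84004 + 2·-26645 = -834996

2,3,2 ; -834996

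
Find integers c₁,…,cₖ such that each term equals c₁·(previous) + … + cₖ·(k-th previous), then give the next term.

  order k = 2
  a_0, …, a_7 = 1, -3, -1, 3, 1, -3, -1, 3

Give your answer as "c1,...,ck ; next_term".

0,-1 ; 1

  a_2 = 0·-3 + -1·1 = -1
  a_3 = 0·-1 + -1·-3 = 3
  a_4 = 0·3 + -1·-1 = 1
  a_5 = 0·1 + -1·3 = -3
  a_6 = 0·-3 + -1·1 = -1
  a_7 = 0·-1 + -1·-3 = 3
  a_8 = 0·3 + -1·-1 = 1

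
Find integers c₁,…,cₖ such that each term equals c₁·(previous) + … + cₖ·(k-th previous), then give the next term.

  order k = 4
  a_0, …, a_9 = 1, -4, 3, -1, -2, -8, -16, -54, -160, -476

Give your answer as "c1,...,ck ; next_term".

2,2,2,2 ; -1412

  a_4 = 2·-1 + 2·3 + 2·-4 + 2·1 = -2
  a_5 = 2·-2 + 2·-1 + 2·3 + 2·-4 = -8
  a_6 = 2·-8 + 2·-2 + 2·-1 + 2·3 = -16
  a_7 = 2·-16 + 2·-8 + 2·-2 + 2·-1 = -54
  a_8 = 2·-54 + 2·-16 + 2·-8 + 2·-2 = -160
  a_9 = 2·-160 + 2·-54 + 2·-16 + 2·-8 = -476
  a_10 = 2·-476 + 2·-160 + 2·-54 + 2·-16 = -1412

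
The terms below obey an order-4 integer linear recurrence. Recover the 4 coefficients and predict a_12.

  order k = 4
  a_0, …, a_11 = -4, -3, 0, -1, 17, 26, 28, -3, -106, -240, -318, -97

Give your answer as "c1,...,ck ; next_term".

1,0,-2,-3 ; 701

  a_4 = 1·-1 + 0·0 + -2·-3 + -3·-4 = 17
  a_5 = 1·17 + 0·-1 + -2·0 + -3·-3 = 26
  a_6 = 1·26 + 0·17 + -2·-1 + -3·0 = 28
  a_7 = 1·28 + 0·26 + -2·17 + -3·-1 = -3
  a_8 = 1·-3 + 0·28 + -2·26 + -3·17 = -106
  a_9 = 1·-106 + 0·-3 + -2·28 + -3·26 = -240
  a_10 = 1·-240 + 0·-106 + -2·-3 + -3·28 = -318
  a_11 = 1·-318 + 0·-240 + -2·-106 + -3·-3 = -97
  a_12 = 1·-97 + 0·-318 + -2·-240 + -3·-106 = 701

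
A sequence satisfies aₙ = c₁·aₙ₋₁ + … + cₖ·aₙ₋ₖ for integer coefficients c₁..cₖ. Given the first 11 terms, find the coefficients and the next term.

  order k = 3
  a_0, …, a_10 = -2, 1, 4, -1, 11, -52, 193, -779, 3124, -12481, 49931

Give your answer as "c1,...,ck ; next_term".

-3,3,-4 ; -199732

  a_3 = -3·4 + 3·1 + -4·-2 = -1
  a_4 = -3·-1 + 3·4 + -4·1 = 11
  a_5 = -3·11 + 3·-1 + -4·4 = -52
  a_6 = -3·-52 + 3·11 + -4·-1 = 193
  a_7 = -3·193 + 3·-52 + -4·11 = -779
  a_8 = -3·-779 + 3·193 + -4·-52 = 3124
  a_9 = -3·3124 + 3·-779 + -4·193 = -12481
  a_10 = -3·-12481 + 3·3124 + -4·-779 = 49931
  a_11 = -3·49931 + 3·-12481 + -4·3124 = -199732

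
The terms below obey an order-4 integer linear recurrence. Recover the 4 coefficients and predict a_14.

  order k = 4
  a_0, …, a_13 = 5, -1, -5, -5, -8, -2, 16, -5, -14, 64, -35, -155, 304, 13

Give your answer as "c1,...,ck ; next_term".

0,-2,3,-3 ; -968

  a_4 = 0·-5 + -2·-5 + 3·-1 + -3·5 = -8
  a_5 = 0·-8 + -2·-5 + 3·-5 + -3·-1 = -2
  a_6 = 0·-2 + -2·-8 + 3·-5 + -3·-5 = 16
  a_7 = 0·16 + -2·-2 + 3·-8 + -3·-5 = -5
  a_8 = 0·-5 + -2·16 + 3·-2 + -3·-8 = -14
  a_9 = 0·-14 + -2·-5 + 3·16 + -3·-2 = 64
  a_10 = 0·64 + -2·-14 + 3·-5 + -3·16 = -35
  a_11 = 0·-35 + -2·64 + 3·-14 + -3·-5 = -155
  a_12 = 0·-155 + -2·-35 + 3·64 + -3·-14 = 304
  a_13 = 0·304 + -2·-155 + 3·-35 + -3·64 = 13
  a_14 = 0·13 + -2·304 + 3·-155 + -3·-35 = -968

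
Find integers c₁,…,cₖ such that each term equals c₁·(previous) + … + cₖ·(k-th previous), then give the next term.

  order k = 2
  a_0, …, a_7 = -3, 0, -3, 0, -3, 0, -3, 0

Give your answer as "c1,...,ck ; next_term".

0,1 ; -3

  a_2 = 0·0 + 1·-3 = -3
  a_3 = 0·-3 + 1·0 = 0
  a_4 = 0·0 + 1·-3 = -3
  a_5 = 0·-3 + 1·0 = 0
  a_6 = 0·0 + 1·-3 = -3
  a_7 = 0·-3 + 1·0 = 0
  a_8 = 0·0 + 1·-3 = -3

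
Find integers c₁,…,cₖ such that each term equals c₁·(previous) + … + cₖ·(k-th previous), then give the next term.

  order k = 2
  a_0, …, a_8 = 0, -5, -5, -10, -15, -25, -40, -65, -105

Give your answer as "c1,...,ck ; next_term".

  a_2 = 1·-5 + 1·0 = -5
  a_3 = 1·-5 + 1·-5 = -10
  a_4 = 1·-10 + 1·-5 = -15
  a_5 = 1·-15 + 1·-10 = -25
  a_6 = 1·-25 + 1·-15 = -40
  a_7 = 1·-40 + 1·-25 = -65
  a_8 = 1·-65 + 1·-40 = -105
  a_9 = 1·-105 + 1·-65 = -170

1,1 ; -170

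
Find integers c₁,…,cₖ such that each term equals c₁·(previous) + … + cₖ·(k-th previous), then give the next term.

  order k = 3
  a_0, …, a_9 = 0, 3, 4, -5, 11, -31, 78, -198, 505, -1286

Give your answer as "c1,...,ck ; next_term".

-2,1,-1 ; 3275

  a_3 = -2·4 + 1·3 + -1·0 = -5
  a_4 = -2·-5 + 1·4 + -1·3 = 11
  a_5 = -2·11 + 1·-5 + -1·4 = -31
  a_6 = -2·-31 + 1·11 + -1·-5 = 78
  a_7 = -2·78 + 1·-31 + -1·11 = -198
  a_8 = -2·-198 + 1·78 + -1·-31 = 505
  a_9 = -2·505 + 1·-198 + -1·78 = -1286
  a_10 = -2·-1286 + 1·505 + -1·-198 = 3275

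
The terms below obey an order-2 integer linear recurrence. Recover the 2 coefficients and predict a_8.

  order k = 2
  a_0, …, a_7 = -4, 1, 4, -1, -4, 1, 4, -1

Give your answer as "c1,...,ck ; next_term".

  a_2 = 0·1 + -1·-4 = 4
  a_3 = 0·4 + -1·1 = -1
  a_4 = 0·-1 + -1·4 = -4
  a_5 = 0·-4 + -1·-1 = 1
  a_6 = 0·1 + -1·-4 = 4
  a_7 = 0·4 + -1·1 = -1
  a_8 = 0·-1 + -1·4 = -4

0,-1 ; -4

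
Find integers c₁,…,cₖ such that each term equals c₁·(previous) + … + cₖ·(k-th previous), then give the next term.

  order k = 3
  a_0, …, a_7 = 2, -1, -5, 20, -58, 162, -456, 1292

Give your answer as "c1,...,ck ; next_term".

-4,-4,-2 ; -3668

  a_3 = -4·-5 + -4·-1 + -2·2 = 20
  a_4 = -4·20 + -4·-5 + -2·-1 = -58
  a_5 = -4·-58 + -4·20 + -2·-5 = 162
  a_6 = -4·162 + -4·-58 + -2·20 = -456
  a_7 = -4·-456 + -4·162 + -2·-58 = 1292
  a_8 = -4·1292 + -4·-456 + -2·162 = -3668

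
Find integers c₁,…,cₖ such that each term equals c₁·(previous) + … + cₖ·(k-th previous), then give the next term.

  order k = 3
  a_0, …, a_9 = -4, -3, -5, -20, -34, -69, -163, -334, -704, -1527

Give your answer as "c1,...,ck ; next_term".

1,1,3 ; -3233

  a_3 = 1·-5 + 1·-3 + 3·-4 = -20
  a_4 = 1·-20 + 1·-5 + 3·-3 = -34
  a_5 = 1·-34 + 1·-20 + 3·-5 = -69
  a_6 = 1·-69 + 1·-34 + 3·-20 = -163
  a_7 = 1·-163 + 1·-69 + 3·-34 = -334
  a_8 = 1·-334 + 1·-163 + 3·-69 = -704
  a_9 = 1·-704 + 1·-334 + 3·-163 = -1527
  a_10 = 1·-1527 + 1·-704 + 3·-334 = -3233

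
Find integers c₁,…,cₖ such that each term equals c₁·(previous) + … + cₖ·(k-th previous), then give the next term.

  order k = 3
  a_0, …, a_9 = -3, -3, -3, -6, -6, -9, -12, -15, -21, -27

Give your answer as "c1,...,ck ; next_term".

  a_3 = 0·-3 + 1·-3 + 1·-3 = -6
  a_4 = 0·-6 + 1·-3 + 1·-3 = -6
  a_5 = 0·-6 + 1·-6 + 1·-3 = -9
  a_6 = 0·-9 + 1·-6 + 1·-6 = -12
  a_7 = 0·-12 + 1·-9 + 1·-6 = -15
  a_8 = 0·-15 + 1·-12 + 1·-9 = -21
  a_9 = 0·-21 + 1·-15 + 1·-12 = -27
  a_10 = 0·-27 + 1·-21 + 1·-15 = -36

0,1,1 ; -36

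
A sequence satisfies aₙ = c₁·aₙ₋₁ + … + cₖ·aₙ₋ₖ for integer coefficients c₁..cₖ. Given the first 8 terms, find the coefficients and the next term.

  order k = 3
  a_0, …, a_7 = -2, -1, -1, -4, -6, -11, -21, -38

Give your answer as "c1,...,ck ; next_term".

  a_3 = 1·-1 + 1·-1 + 1·-2 = -4
  a_4 = 1·-4 + 1·-1 + 1·-1 = -6
  a_5 = 1·-6 + 1·-4 + 1·-1 = -11
  a_6 = 1·-11 + 1·-6 + 1·-4 = -21
  a_7 = 1·-21 + 1·-11 + 1·-6 = -38
  a_8 = 1·-38 + 1·-21 + 1·-11 = -70

1,1,1 ; -70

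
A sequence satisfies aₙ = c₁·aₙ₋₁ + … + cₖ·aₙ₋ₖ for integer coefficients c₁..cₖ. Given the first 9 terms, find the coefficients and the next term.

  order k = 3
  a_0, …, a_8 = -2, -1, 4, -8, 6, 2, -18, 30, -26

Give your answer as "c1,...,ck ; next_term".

-1,0,2 ; -10

  a_3 = -1·4 + 0·-1 + 2·-2 = -8
  a_4 = -1·-8 + 0·4 + 2·-1 = 6
  a_5 = -1·6 + 0·-8 + 2·4 = 2
  a_6 = -1·2 + 0·6 + 2·-8 = -18
  a_7 = -1·-18 + 0·2 + 2·6 = 30
  a_8 = -1·30 + 0·-18 + 2·2 = -26
  a_9 = -1·-26 + 0·30 + 2·-18 = -10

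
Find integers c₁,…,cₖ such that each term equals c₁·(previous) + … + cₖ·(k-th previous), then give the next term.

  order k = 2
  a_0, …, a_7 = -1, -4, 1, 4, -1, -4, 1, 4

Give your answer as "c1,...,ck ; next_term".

  a_2 = 0·-4 + -1·-1 = 1
  a_3 = 0·1 + -1·-4 = 4
  a_4 = 0·4 + -1·1 = -1
  a_5 = 0·-1 + -1·4 = -4
  a_6 = 0·-4 + -1·-1 = 1
  a_7 = 0·1 + -1·-4 = 4
  a_8 = 0·4 + -1·1 = -1

0,-1 ; -1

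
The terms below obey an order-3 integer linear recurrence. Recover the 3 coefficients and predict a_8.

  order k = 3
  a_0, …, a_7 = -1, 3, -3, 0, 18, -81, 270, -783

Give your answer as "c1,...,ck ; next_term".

  a_3 = -4·-3 + -3·3 + 3·-1 = 0
  a_4 = -4·0 + -3·-3 + 3·3 = 18
  a_5 = -4·18 + -3·0 + 3·-3 = -81
  a_6 = -4·-81 + -3·18 + 3·0 = 270
  a_7 = -4·270 + -3·-81 + 3·18 = -783
  a_8 = -4·-783 + -3·270 + 3·-81 = 2079

-4,-3,3 ; 2079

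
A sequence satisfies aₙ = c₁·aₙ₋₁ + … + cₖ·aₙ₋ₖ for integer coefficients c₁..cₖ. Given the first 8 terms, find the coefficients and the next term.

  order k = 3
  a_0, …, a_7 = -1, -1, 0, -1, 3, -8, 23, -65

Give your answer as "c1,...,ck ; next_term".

-2,2,-1 ; 184

  a_3 = -2·0 + 2·-1 + -1·-1 = -1
  a_4 = -2·-1 + 2·0 + -1·-1 = 3
  a_5 = -2·3 + 2·-1 + -1·0 = -8
  a_6 = -2·-8 + 2·3 + -1·-1 = 23
  a_7 = -2·23 + 2·-8 + -1·3 = -65
  a_8 = -2·-65 + 2·23 + -1·-8 = 184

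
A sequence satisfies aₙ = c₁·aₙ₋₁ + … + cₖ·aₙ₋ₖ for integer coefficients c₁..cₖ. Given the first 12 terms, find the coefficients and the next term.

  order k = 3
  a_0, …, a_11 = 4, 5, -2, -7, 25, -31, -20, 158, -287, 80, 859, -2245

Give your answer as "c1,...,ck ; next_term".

-2,-3,1 ; 1993

  a_3 = -2·-2 + -3·5 + 1·4 = -7
  a_4 = -2·-7 + -3·-2 + 1·5 = 25
  a_5 = -2·25 + -3·-7 + 1·-2 = -31
  a_6 = -2·-31 + -3·25 + 1·-7 = -20
  a_7 = -2·-20 + -3·-31 + 1·25 = 158
  a_8 = -2·158 + -3·-20 + 1·-31 = -287
  a_9 = -2·-287 + -3·158 + 1·-20 = 80
  a_10 = -2·80 + -3·-287 + 1·158 = 859
  a_11 = -2·859 + -3·80 + 1·-287 = -2245
  a_12 = -2·-2245 + -3·859 + 1·80 = 1993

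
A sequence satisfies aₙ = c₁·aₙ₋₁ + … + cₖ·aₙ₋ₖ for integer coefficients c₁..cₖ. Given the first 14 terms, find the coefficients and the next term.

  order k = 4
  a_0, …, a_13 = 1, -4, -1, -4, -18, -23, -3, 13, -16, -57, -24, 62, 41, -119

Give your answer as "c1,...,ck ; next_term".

  a_4 = 2·-4 + -3·-1 + 3·-4 + -1·1 = -18
  a_5 = 2·-18 + -3·-4 + 3·-1 + -1·-4 = -23
  a_6 = 2·-23 + -3·-18 + 3·-4 + -1·-1 = -3
  a_7 = 2·-3 + -3·-23 + 3·-18 + -1·-4 = 13
  a_8 = 2·13 + -3·-3 + 3·-23 + -1·-18 = -16
  a_9 = 2·-16 + -3·13 + 3·-3 + -1·-23 = -57
  a_10 = 2·-57 + -3·-16 + 3·13 + -1·-3 = -24
  a_11 = 2·-24 + -3·-57 + 3·-16 + -1·13 = 62
  a_12 = 2·62 + -3·-24 + 3·-57 + -1·-16 = 41
  a_13 = 2·41 + -3·62 + 3·-24 + -1·-57 = -119
  a_14 = 2·-119 + -3·41 + 3·62 + -1·-24 = -151

2,-3,3,-1 ; -151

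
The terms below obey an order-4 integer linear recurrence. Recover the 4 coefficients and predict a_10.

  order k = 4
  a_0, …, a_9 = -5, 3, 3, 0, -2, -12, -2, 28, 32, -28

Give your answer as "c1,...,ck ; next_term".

0,-2,-2,-2 ; -116

  a_4 = 0·0 + -2·3 + -2·3 + -2·-5 = -2
  a_5 = 0·-2 + -2·0 + -2·3 + -2·3 = -12
  a_6 = 0·-12 + -2·-2 + -2·0 + -2·3 = -2
  a_7 = 0·-2 + -2·-12 + -2·-2 + -2·0 = 28
  a_8 = 0·28 + -2·-2 + -2·-12 + -2·-2 = 32
  a_9 = 0·32 + -2·28 + -2·-2 + -2·-12 = -28
  a_10 = 0·-28 + -2·32 + -2·28 + -2·-2 = -116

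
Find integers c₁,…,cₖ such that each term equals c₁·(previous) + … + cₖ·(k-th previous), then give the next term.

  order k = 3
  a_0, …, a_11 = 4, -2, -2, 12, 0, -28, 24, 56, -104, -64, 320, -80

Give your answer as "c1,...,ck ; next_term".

  a_3 = 0·-2 + -2·-2 + 2·4 = 12
  a_4 = 0·12 + -2·-2 + 2·-2 = 0
  a_5 = 0·0 + -2·12 + 2·-2 = -28
  a_6 = 0·-28 + -2·0 + 2·12 = 24
  a_7 = 0·24 + -2·-28 + 2·0 = 56
  a_8 = 0·56 + -2·24 + 2·-28 = -104
  a_9 = 0·-104 + -2·56 + 2·24 = -64
  a_10 = 0·-64 + -2·-104 + 2·56 = 320
  a_11 = 0·320 + -2·-64 + 2·-104 = -80
  a_12 = 0·-80 + -2·320 + 2·-64 = -768

0,-2,2 ; -768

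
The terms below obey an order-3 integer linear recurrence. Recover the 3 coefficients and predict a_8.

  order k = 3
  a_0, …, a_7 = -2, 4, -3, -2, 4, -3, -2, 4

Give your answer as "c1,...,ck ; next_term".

0,0,1 ; -3

  a_3 = 0·-3 + 0·4 + 1·-2 = -2
  a_4 = 0·-2 + 0·-3 + 1·4 = 4
  a_5 = 0·4 + 0·-2 + 1·-3 = -3
  a_6 = 0·-3 + 0·4 + 1·-2 = -2
  a_7 = 0·-2 + 0·-3 + 1·4 = 4
  a_8 = 0·4 + 0·-2 + 1·-3 = -3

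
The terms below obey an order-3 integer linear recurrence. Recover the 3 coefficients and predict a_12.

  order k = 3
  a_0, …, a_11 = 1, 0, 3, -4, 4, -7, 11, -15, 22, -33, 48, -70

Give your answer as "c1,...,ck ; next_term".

-1,0,-1 ; 103

  a_3 = -1·3 + 0·0 + -1·1 = -4
  a_4 = -1·-4 + 0·3 + -1·0 = 4
  a_5 = -1·4 + 0·-4 + -1·3 = -7
  a_6 = -1·-7 + 0·4 + -1·-4 = 11
  a_7 = -1·11 + 0·-7 + -1·4 = -15
  a_8 = -1·-15 + 0·11 + -1·-7 = 22
  a_9 = -1·22 + 0·-15 + -1·11 = -33
  a_10 = -1·-33 + 0·22 + -1·-15 = 48
  a_11 = -1·48 + 0·-33 + -1·22 = -70
  a_12 = -1·-70 + 0·48 + -1·-33 = 103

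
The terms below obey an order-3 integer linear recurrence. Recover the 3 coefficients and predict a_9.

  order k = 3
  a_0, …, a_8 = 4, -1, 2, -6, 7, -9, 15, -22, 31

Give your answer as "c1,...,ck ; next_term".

-1,0,-1 ; -46

  a_3 = -1·2 + 0·-1 + -1·4 = -6
  a_4 = -1·-6 + 0·2 + -1·-1 = 7
  a_5 = -1·7 + 0·-6 + -1·2 = -9
  a_6 = -1·-9 + 0·7 + -1·-6 = 15
  a_7 = -1·15 + 0·-9 + -1·7 = -22
  a_8 = -1·-22 + 0·15 + -1·-9 = 31
  a_9 = -1·31 + 0·-22 + -1·15 = -46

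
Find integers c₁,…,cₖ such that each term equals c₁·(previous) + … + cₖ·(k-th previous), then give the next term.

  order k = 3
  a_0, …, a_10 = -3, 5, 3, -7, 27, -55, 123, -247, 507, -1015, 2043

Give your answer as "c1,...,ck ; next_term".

  a_3 = -2·3 + 1·5 + 2·-3 = -7
  a_4 = -2·-7 + 1·3 + 2·5 = 27
  a_5 = -2·27 + 1·-7 + 2·3 = -55
  a_6 = -2·-55 + 1·27 + 2·-7 = 123
  a_7 = -2·123 + 1·-55 + 2·27 = -247
  a_8 = -2·-247 + 1·123 + 2·-55 = 507
  a_9 = -2·507 + 1·-247 + 2·123 = -1015
  a_10 = -2·-1015 + 1·507 + 2·-247 = 2043
  a_11 = -2·2043 + 1·-1015 + 2·507 = -4087

-2,1,2 ; -4087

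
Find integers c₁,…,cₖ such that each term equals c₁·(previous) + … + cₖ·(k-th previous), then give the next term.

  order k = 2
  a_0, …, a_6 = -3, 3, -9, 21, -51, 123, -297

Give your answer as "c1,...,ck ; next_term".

-2,1 ; 717

  a_2 = -2·3 + 1·-3 = -9
  a_3 = -2·-9 + 1·3 = 21
  a_4 = -2·21 + 1·-9 = -51
  a_5 = -2·-51 + 1·21 = 123
  a_6 = -2·123 + 1·-51 = -297
  a_7 = -2·-297 + 1·123 = 717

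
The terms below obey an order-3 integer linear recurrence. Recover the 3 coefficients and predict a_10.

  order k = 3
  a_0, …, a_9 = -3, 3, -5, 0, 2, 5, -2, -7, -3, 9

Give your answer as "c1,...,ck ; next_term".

  a_3 = 0·-5 + -1·3 + -1·-3 = 0
  a_4 = 0·0 + -1·-5 + -1·3 = 2
  a_5 = 0·2 + -1·0 + -1·-5 = 5
  a_6 = 0·5 + -1·2 + -1·0 = -2
  a_7 = 0·-2 + -1·5 + -1·2 = -7
  a_8 = 0·-7 + -1·-2 + -1·5 = -3
  a_9 = 0·-3 + -1·-7 + -1·-2 = 9
  a_10 = 0·9 + -1·-3 + -1·-7 = 10

0,-1,-1 ; 10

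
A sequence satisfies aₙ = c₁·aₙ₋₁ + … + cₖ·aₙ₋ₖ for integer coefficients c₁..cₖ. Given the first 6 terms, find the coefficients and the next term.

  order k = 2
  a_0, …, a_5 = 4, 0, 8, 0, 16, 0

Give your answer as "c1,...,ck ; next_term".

  a_2 = 0·0 + 2·4 = 8
  a_3 = 0·8 + 2·0 = 0
  a_4 = 0·0 + 2·8 = 16
  a_5 = 0·16 + 2·0 = 0
  a_6 = 0·0 + 2·16 = 32

0,2 ; 32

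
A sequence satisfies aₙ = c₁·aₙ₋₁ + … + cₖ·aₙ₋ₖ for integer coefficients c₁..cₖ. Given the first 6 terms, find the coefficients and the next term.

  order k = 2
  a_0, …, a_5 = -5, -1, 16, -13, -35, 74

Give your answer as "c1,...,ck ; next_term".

  a_2 = -1·-1 + -3·-5 = 16
  a_3 = -1·16 + -3·-1 = -13
  a_4 = -1·-13 + -3·16 = -35
  a_5 = -1·-35 + -3·-13 = 74
  a_6 = -1·74 + -3·-35 = 31

-1,-3 ; 31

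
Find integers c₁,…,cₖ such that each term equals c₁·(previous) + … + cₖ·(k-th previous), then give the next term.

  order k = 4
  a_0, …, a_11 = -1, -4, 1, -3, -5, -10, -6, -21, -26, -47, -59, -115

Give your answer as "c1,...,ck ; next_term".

0,1,1,2 ; -158

  a_4 = 0·-3 + 1·1 + 1·-4 + 2·-1 = -5
  a_5 = 0·-5 + 1·-3 + 1·1 + 2·-4 = -10
  a_6 = 0·-10 + 1·-5 + 1·-3 + 2·1 = -6
  a_7 = 0·-6 + 1·-10 + 1·-5 + 2·-3 = -21
  a_8 = 0·-21 + 1·-6 + 1·-10 + 2·-5 = -26
  a_9 = 0·-26 + 1·-21 + 1·-6 + 2·-10 = -47
  a_10 = 0·-47 + 1·-26 + 1·-21 + 2·-6 = -59
  a_11 = 0·-59 + 1·-47 + 1·-26 + 2·-21 = -115
  a_12 = 0·-115 + 1·-59 + 1·-47 + 2·-26 = -158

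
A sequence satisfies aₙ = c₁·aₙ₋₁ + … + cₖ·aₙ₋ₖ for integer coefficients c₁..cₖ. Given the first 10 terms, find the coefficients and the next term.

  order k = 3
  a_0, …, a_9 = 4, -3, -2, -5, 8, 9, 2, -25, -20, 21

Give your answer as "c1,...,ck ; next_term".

0,-1,-2 ; 70

  a_3 = 0·-2 + -1·-3 + -2·4 = -5
  a_4 = 0·-5 + -1·-2 + -2·-3 = 8
  a_5 = 0·8 + -1·-5 + -2·-2 = 9
  a_6 = 0·9 + -1·8 + -2·-5 = 2
  a_7 = 0·2 + -1·9 + -2·8 = -25
  a_8 = 0·-25 + -1·2 + -2·9 = -20
  a_9 = 0·-20 + -1·-25 + -2·2 = 21
  a_10 = 0·21 + -1·-20 + -2·-25 = 70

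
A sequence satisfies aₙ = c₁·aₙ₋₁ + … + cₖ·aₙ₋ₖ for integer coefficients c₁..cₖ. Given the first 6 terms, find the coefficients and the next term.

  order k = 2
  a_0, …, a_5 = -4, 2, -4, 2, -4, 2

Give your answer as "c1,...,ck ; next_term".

0,1 ; -4

  a_2 = 0·2 + 1·-4 = -4
  a_3 = 0·-4 + 1·2 = 2
  a_4 = 0·2 + 1·-4 = -4
  a_5 = 0·-4 + 1·2 = 2
  a_6 = 0·2 + 1·-4 = -4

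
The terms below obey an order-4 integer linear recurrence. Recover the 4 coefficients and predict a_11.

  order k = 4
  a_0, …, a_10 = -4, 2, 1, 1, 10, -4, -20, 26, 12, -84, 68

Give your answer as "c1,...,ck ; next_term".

0,-2,2,-2 ; 140

  a_4 = 0·1 + -2·1 + 2·2 + -2·-4 = 10
  a_5 = 0·10 + -2·1 + 2·1 + -2·2 = -4
  a_6 = 0·-4 + -2·10 + 2·1 + -2·1 = -20
  a_7 = 0·-20 + -2·-4 + 2·10 + -2·1 = 26
  a_8 = 0·26 + -2·-20 + 2·-4 + -2·10 = 12
  a_9 = 0·12 + -2·26 + 2·-20 + -2·-4 = -84
  a_10 = 0·-84 + -2·12 + 2·26 + -2·-20 = 68
  a_11 = 0·68 + -2·-84 + 2·12 + -2·26 = 140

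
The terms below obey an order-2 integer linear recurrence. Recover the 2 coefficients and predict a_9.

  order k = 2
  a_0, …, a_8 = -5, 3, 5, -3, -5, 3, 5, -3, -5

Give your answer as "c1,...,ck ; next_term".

0,-1 ; 3

  a_2 = 0·3 + -1·-5 = 5
  a_3 = 0·5 + -1·3 = -3
  a_4 = 0·-3 + -1·5 = -5
  a_5 = 0·-5 + -1·-3 = 3
  a_6 = 0·3 + -1·-5 = 5
  a_7 = 0·5 + -1·3 = -3
  a_8 = 0·-3 + -1·5 = -5
  a_9 = 0·-5 + -1·-3 = 3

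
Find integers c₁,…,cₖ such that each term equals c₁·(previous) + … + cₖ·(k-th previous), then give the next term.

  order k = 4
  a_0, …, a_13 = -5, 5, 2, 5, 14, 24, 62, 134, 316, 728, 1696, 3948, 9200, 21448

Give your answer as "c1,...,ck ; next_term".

  a_4 = 2·5 + 2·2 + -2·5 + -2·-5 = 14
  a_5 = 2·14 + 2·5 + -2·2 + -2·5 = 24
  a_6 = 2·24 + 2·14 + -2·5 + -2·2 = 62
  a_7 = 2·62 + 2·24 + -2·14 + -2·5 = 134
  a_8 = 2·134 + 2·62 + -2·24 + -2·14 = 316
  a_9 = 2·316 + 2·134 + -2·62 + -2·24 = 728
  a_10 = 2·728 + 2·316 + -2·134 + -2·62 = 1696
  a_11 = 2·1696 + 2·728 + -2·316 + -2·134 = 3948
  a_12 = 2·3948 + 2·1696 + -2·728 + -2·316 = 9200
  a_13 = 2·9200 + 2·3948 + -2·1696 + -2·728 = 21448
  a_14 = 2·21448 + 2·9200 + -2·3948 + -2·1696 = 50008

2,2,-2,-2 ; 50008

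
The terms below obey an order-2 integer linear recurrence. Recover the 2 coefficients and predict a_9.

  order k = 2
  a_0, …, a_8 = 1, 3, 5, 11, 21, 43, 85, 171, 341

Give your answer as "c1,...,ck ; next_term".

  a_2 = 1·3 + 2·1 = 5
  a_3 = 1·5 + 2·3 = 11
  a_4 = 1·11 + 2·5 = 21
  a_5 = 1·21 + 2·11 = 43
  a_6 = 1·43 + 2·21 = 85
  a_7 = 1·85 + 2·43 = 171
  a_8 = 1·171 + 2·85 = 341
  a_9 = 1·341 + 2·171 = 683

1,2 ; 683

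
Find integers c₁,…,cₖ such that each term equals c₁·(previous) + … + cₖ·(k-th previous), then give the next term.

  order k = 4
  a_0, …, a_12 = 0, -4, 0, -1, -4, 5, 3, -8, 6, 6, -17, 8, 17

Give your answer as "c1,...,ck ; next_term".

0,-1,1,-1 ; -31

  a_4 = 0·-1 + -1·0 + 1·-4 + -1·0 = -4
  a_5 = 0·-4 + -1·-1 + 1·0 + -1·-4 = 5
  a_6 = 0·5 + -1·-4 + 1·-1 + -1·0 = 3
  a_7 = 0·3 + -1·5 + 1·-4 + -1·-1 = -8
  a_8 = 0·-8 + -1·3 + 1·5 + -1·-4 = 6
  a_9 = 0·6 + -1·-8 + 1·3 + -1·5 = 6
  a_10 = 0·6 + -1·6 + 1·-8 + -1·3 = -17
  a_11 = 0·-17 + -1·6 + 1·6 + -1·-8 = 8
  a_12 = 0·8 + -1·-17 + 1·6 + -1·6 = 17
  a_13 = 0·17 + -1·8 + 1·-17 + -1·6 = -31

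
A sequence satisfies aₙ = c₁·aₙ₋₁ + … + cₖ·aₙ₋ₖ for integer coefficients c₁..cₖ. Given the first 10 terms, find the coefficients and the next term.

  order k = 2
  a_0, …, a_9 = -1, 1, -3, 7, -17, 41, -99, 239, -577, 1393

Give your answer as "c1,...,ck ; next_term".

-2,1 ; -3363

  a_2 = -2·1 + 1·-1 = -3
  a_3 = -2·-3 + 1·1 = 7
  a_4 = -2·7 + 1·-3 = -17
  a_5 = -2·-17 + 1·7 = 41
  a_6 = -2·41 + 1·-17 = -99
  a_7 = -2·-99 + 1·41 = 239
  a_8 = -2·239 + 1·-99 = -577
  a_9 = -2·-577 + 1·239 = 1393
  a_10 = -2·1393 + 1·-577 = -3363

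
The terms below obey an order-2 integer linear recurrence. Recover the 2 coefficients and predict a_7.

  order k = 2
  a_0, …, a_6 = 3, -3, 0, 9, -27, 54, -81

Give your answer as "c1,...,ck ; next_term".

-3,-3 ; 81

  a_2 = -3·-3 + -3·3 = 0
  a_3 = -3·0 + -3·-3 = 9
  a_4 = -3·9 + -3·0 = -27
  a_5 = -3·-27 + -3·9 = 54
  a_6 = -3·54 + -3·-27 = -81
  a_7 = -3·-81 + -3·54 = 81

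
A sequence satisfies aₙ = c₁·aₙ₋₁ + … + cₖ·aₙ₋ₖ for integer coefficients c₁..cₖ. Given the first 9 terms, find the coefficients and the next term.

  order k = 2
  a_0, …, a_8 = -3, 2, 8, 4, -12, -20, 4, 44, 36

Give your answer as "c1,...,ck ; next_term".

  a_2 = 1·2 + -2·-3 = 8
  a_3 = 1·8 + -2·2 = 4
  a_4 = 1·4 + -2·8 = -12
  a_5 = 1·-12 + -2·4 = -20
  a_6 = 1·-20 + -2·-12 = 4
  a_7 = 1·4 + -2·-20 = 44
  a_8 = 1·44 + -2·4 = 36
  a_9 = 1·36 + -2·44 = -52

1,-2 ; -52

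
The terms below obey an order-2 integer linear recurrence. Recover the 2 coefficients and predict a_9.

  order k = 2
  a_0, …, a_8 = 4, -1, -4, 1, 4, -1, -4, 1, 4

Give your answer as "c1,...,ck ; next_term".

0,-1 ; -1

  a_2 = 0·-1 + -1·4 = -4
  a_3 = 0·-4 + -1·-1 = 1
  a_4 = 0·1 + -1·-4 = 4
  a_5 = 0·4 + -1·1 = -1
  a_6 = 0·-1 + -1·4 = -4
  a_7 = 0·-4 + -1·-1 = 1
  a_8 = 0·1 + -1·-4 = 4
  a_9 = 0·4 + -1·1 = -1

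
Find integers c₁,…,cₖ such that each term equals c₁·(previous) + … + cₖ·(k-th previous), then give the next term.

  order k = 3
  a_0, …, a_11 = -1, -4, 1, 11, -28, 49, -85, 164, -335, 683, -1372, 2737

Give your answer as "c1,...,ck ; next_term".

-3,-3,-2 ; -5461

  a_3 = -3·1 + -3·-4 + -2·-1 = 11
  a_4 = -3·11 + -3·1 + -2·-4 = -28
  a_5 = -3·-28 + -3·11 + -2·1 = 49
  a_6 = -3·49 + -3·-28 + -2·11 = -85
  a_7 = -3·-85 + -3·49 + -2·-28 = 164
  a_8 = -3·164 + -3·-85 + -2·49 = -335
  a_9 = -3·-335 + -3·164 + -2·-85 = 683
  a_10 = -3·683 + -3·-335 + -2·164 = -1372
  a_11 = -3·-1372 + -3·683 + -2·-335 = 2737
  a_12 = -3·2737 + -3·-1372 + -2·683 = -5461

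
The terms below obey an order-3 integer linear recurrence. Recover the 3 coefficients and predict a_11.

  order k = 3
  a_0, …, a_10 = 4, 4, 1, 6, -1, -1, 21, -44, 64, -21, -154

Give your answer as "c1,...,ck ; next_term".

-2,-1,3 ; 521

  a_3 = -2·1 + -1·4 + 3·4 = 6
  a_4 = -2·6 + -1·1 + 3·4 = -1
  a_5 = -2·-1 + -1·6 + 3·1 = -1
  a_6 = -2·-1 + -1·-1 + 3·6 = 21
  a_7 = -2·21 + -1·-1 + 3·-1 = -44
  a_8 = -2·-44 + -1·21 + 3·-1 = 64
  a_9 = -2·64 + -1·-44 + 3·21 = -21
  a_10 = -2·-21 + -1·64 + 3·-44 = -154
  a_11 = -2·-154 + -1·-21 + 3·64 = 521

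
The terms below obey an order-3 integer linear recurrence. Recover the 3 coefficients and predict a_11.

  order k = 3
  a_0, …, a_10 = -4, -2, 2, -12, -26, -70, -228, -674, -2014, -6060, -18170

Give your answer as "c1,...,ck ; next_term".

2,2,3 ; -54502

  a_3 = 2·2 + 2·-2 + 3·-4 = -12
  a_4 = 2·-12 + 2·2 + 3·-2 = -26
  a_5 = 2·-26 + 2·-12 + 3·2 = -70
  a_6 = 2·-70 + 2·-26 + 3·-12 = -228
  a_7 = 2·-228 + 2·-70 + 3·-26 = -674
  a_8 = 2·-674 + 2·-228 + 3·-70 = -2014
  a_9 = 2·-2014 + 2·-674 + 3·-228 = -6060
  a_10 = 2·-6060 + 2·-2014 + 3·-674 = -18170
  a_11 = 2·-18170 + 2·-6060 + 3·-2014 = -54502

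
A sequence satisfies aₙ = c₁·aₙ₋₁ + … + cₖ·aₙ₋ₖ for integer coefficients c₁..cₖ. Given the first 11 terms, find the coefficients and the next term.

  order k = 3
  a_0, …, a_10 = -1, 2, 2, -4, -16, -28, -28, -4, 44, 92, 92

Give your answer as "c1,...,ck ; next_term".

3,-4,2 ; -4

  a_3 = 3·2 + -4·2 + 2·-1 = -4
  a_4 = 3·-4 + -4·2 + 2·2 = -16
  a_5 = 3·-16 + -4·-4 + 2·2 = -28
  a_6 = 3·-28 + -4·-16 + 2·-4 = -28
  a_7 = 3·-28 + -4·-28 + 2·-16 = -4
  a_8 = 3·-4 + -4·-28 + 2·-28 = 44
  a_9 = 3·44 + -4·-4 + 2·-28 = 92
  a_10 = 3·92 + -4·44 + 2·-4 = 92
  a_11 = 3·92 + -4·92 + 2·44 = -4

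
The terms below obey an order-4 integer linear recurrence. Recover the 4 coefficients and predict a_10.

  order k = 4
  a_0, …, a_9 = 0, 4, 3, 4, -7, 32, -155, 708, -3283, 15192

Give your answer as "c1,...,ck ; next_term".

-4,3,0,-2 ; -70307

  a_4 = -4·4 + 3·3 + 0·4 + -2·0 = -7
  a_5 = -4·-7 + 3·4 + 0·3 + -2·4 = 32
  a_6 = -4·32 + 3·-7 + 0·4 + -2·3 = -155
  a_7 = -4·-155 + 3·32 + 0·-7 + -2·4 = 708
  a_8 = -4·708 + 3·-155 + 0·32 + -2·-7 = -3283
  a_9 = -4·-3283 + 3·708 + 0·-155 + -2·32 = 15192
  a_10 = -4·15192 + 3·-3283 + 0·708 + -2·-155 = -70307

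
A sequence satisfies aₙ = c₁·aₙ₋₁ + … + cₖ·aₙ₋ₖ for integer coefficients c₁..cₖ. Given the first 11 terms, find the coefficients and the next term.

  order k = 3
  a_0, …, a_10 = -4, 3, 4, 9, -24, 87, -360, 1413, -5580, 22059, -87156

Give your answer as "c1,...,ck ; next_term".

-3,3,-3 ; 344385

  a_3 = -3·4 + 3·3 + -3·-4 = 9
  a_4 = -3·9 + 3·4 + -3·3 = -24
  a_5 = -3·-24 + 3·9 + -3·4 = 87
  a_6 = -3·87 + 3·-24 + -3·9 = -360
  a_7 = -3·-360 + 3·87 + -3·-24 = 1413
  a_8 = -3·1413 + 3·-360 + -3·87 = -5580
  a_9 = -3·-5580 + 3·1413 + -3·-360 = 22059
  a_10 = -3·22059 + 3·-5580 + -3·1413 = -87156
  a_11 = -3·-87156 + 3·22059 + -3·-5580 = 344385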